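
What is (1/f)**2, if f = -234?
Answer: 1/54756 ≈ 1.8263e-5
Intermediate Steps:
(1/f)**2 = (1/(-234))**2 = (-1/234)**2 = 1/54756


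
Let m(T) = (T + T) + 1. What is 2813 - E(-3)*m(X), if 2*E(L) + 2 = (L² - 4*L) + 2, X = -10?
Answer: 6025/2 ≈ 3012.5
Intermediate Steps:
E(L) = L²/2 - 2*L (E(L) = -1 + ((L² - 4*L) + 2)/2 = -1 + (2 + L² - 4*L)/2 = -1 + (1 + L²/2 - 2*L) = L²/2 - 2*L)
m(T) = 1 + 2*T (m(T) = 2*T + 1 = 1 + 2*T)
2813 - E(-3)*m(X) = 2813 - (½)*(-3)*(-4 - 3)*(1 + 2*(-10)) = 2813 - (½)*(-3)*(-7)*(1 - 20) = 2813 - 21*(-19)/2 = 2813 - 1*(-399/2) = 2813 + 399/2 = 6025/2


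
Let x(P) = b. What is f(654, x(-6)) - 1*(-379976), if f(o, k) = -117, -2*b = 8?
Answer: 379859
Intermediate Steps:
b = -4 (b = -½*8 = -4)
x(P) = -4
f(654, x(-6)) - 1*(-379976) = -117 - 1*(-379976) = -117 + 379976 = 379859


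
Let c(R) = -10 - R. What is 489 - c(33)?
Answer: 532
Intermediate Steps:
489 - c(33) = 489 - (-10 - 1*33) = 489 - (-10 - 33) = 489 - 1*(-43) = 489 + 43 = 532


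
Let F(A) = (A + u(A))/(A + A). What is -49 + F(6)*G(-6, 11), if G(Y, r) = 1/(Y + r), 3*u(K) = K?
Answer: -733/15 ≈ -48.867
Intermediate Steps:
u(K) = K/3
F(A) = 2/3 (F(A) = (A + A/3)/(A + A) = (4*A/3)/((2*A)) = (4*A/3)*(1/(2*A)) = 2/3)
-49 + F(6)*G(-6, 11) = -49 + 2/(3*(-6 + 11)) = -49 + (2/3)/5 = -49 + (2/3)*(1/5) = -49 + 2/15 = -733/15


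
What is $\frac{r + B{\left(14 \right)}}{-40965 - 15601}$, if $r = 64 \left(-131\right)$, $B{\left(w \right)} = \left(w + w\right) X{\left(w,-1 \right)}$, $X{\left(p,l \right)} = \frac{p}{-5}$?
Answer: $\frac{21156}{141415} \approx 0.1496$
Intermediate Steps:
$X{\left(p,l \right)} = - \frac{p}{5}$ ($X{\left(p,l \right)} = p \left(- \frac{1}{5}\right) = - \frac{p}{5}$)
$B{\left(w \right)} = - \frac{2 w^{2}}{5}$ ($B{\left(w \right)} = \left(w + w\right) \left(- \frac{w}{5}\right) = 2 w \left(- \frac{w}{5}\right) = - \frac{2 w^{2}}{5}$)
$r = -8384$
$\frac{r + B{\left(14 \right)}}{-40965 - 15601} = \frac{-8384 - \frac{2 \cdot 14^{2}}{5}}{-40965 - 15601} = \frac{-8384 - \frac{392}{5}}{-56566} = \left(-8384 - \frac{392}{5}\right) \left(- \frac{1}{56566}\right) = \left(- \frac{42312}{5}\right) \left(- \frac{1}{56566}\right) = \frac{21156}{141415}$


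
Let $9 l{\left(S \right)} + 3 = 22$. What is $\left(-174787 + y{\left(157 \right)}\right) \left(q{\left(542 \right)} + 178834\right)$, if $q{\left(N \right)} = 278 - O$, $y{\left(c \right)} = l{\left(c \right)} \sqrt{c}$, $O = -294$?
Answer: $-31357836522 + 378746 \sqrt{157} \approx -3.1353 \cdot 10^{10}$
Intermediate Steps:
$l{\left(S \right)} = \frac{19}{9}$ ($l{\left(S \right)} = - \frac{1}{3} + \frac{1}{9} \cdot 22 = - \frac{1}{3} + \frac{22}{9} = \frac{19}{9}$)
$y{\left(c \right)} = \frac{19 \sqrt{c}}{9}$
$q{\left(N \right)} = 572$ ($q{\left(N \right)} = 278 - -294 = 278 + 294 = 572$)
$\left(-174787 + y{\left(157 \right)}\right) \left(q{\left(542 \right)} + 178834\right) = \left(-174787 + \frac{19 \sqrt{157}}{9}\right) \left(572 + 178834\right) = \left(-174787 + \frac{19 \sqrt{157}}{9}\right) 179406 = -31357836522 + 378746 \sqrt{157}$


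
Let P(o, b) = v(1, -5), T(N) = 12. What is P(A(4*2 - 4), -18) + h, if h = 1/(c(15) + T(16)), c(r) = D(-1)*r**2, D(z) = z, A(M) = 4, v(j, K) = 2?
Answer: 425/213 ≈ 1.9953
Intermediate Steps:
P(o, b) = 2
c(r) = -r**2
h = -1/213 (h = 1/(-1*15**2 + 12) = 1/(-1*225 + 12) = 1/(-225 + 12) = 1/(-213) = -1/213 ≈ -0.0046948)
P(A(4*2 - 4), -18) + h = 2 - 1/213 = 425/213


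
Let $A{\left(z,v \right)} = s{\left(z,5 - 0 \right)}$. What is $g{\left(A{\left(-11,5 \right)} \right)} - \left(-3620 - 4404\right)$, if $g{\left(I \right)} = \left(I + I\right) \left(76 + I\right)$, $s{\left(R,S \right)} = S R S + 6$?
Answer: $111858$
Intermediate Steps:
$s{\left(R,S \right)} = 6 + R S^{2}$ ($s{\left(R,S \right)} = R S S + 6 = R S^{2} + 6 = 6 + R S^{2}$)
$A{\left(z,v \right)} = 6 + 25 z$ ($A{\left(z,v \right)} = 6 + z \left(5 - 0\right)^{2} = 6 + z \left(5 + 0\right)^{2} = 6 + z 5^{2} = 6 + z 25 = 6 + 25 z$)
$g{\left(I \right)} = 2 I \left(76 + I\right)$
$g{\left(A{\left(-11,5 \right)} \right)} - \left(-3620 - 4404\right) = 2 \left(6 + 25 \left(-11\right)\right) \left(76 + \left(6 + 25 \left(-11\right)\right)\right) - \left(-3620 - 4404\right) = 2 \left(6 - 275\right) \left(76 + \left(6 - 275\right)\right) - \left(-3620 - 4404\right) = 2 \left(-269\right) \left(76 - 269\right) - -8024 = 2 \left(-269\right) \left(-193\right) + 8024 = 103834 + 8024 = 111858$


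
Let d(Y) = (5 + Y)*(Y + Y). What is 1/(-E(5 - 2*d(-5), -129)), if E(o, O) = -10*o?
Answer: 1/50 ≈ 0.020000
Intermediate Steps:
d(Y) = 2*Y*(5 + Y) (d(Y) = (5 + Y)*(2*Y) = 2*Y*(5 + Y))
1/(-E(5 - 2*d(-5), -129)) = 1/(-(-10)*(5 - 4*(-5)*(5 - 5))) = 1/(-(-10)*(5 - 4*(-5)*0)) = 1/(-(-10)*(5 - 2*0)) = 1/(-(-10)*(5 + 0)) = 1/(-(-10)*5) = 1/(-1*(-50)) = 1/50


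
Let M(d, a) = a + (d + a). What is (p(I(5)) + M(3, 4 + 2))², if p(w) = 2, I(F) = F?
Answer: 289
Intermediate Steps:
M(d, a) = d + 2*a (M(d, a) = a + (a + d) = d + 2*a)
(p(I(5)) + M(3, 4 + 2))² = (2 + (3 + 2*(4 + 2)))² = (2 + (3 + 2*6))² = (2 + (3 + 12))² = (2 + 15)² = 17² = 289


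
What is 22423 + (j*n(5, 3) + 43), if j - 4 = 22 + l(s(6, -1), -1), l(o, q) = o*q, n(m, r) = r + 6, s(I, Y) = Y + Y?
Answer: 22718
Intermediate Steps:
s(I, Y) = 2*Y
n(m, r) = 6 + r
j = 28 (j = 4 + (22 + (2*(-1))*(-1)) = 4 + (22 - 2*(-1)) = 4 + (22 + 2) = 4 + 24 = 28)
22423 + (j*n(5, 3) + 43) = 22423 + (28*(6 + 3) + 43) = 22423 + (28*9 + 43) = 22423 + (252 + 43) = 22423 + 295 = 22718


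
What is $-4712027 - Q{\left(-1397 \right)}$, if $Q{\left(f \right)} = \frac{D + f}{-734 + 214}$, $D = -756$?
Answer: $- \frac{2450256193}{520} \approx -4.712 \cdot 10^{6}$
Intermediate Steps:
$Q{\left(f \right)} = \frac{189}{130} - \frac{f}{520}$ ($Q{\left(f \right)} = \frac{-756 + f}{-734 + 214} = \frac{-756 + f}{-520} = \left(-756 + f\right) \left(- \frac{1}{520}\right) = \frac{189}{130} - \frac{f}{520}$)
$-4712027 - Q{\left(-1397 \right)} = -4712027 - \left(\frac{189}{130} - - \frac{1397}{520}\right) = -4712027 - \left(\frac{189}{130} + \frac{1397}{520}\right) = -4712027 - \frac{2153}{520} = - \frac{2450256193}{520}$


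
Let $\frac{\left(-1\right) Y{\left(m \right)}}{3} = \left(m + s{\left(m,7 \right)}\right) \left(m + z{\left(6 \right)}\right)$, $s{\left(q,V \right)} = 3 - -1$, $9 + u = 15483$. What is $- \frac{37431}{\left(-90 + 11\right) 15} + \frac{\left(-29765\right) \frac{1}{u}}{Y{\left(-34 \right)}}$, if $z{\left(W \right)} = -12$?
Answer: $\frac{159863564579}{5060926440} \approx 31.588$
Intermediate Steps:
$u = 15474$ ($u = -9 + 15483 = 15474$)
$s{\left(q,V \right)} = 4$ ($s{\left(q,V \right)} = 3 + 1 = 4$)
$Y{\left(m \right)} = - 3 \left(-12 + m\right) \left(4 + m\right)$ ($Y{\left(m \right)} = - 3 \left(m + 4\right) \left(m - 12\right) = - 3 \left(4 + m\right) \left(-12 + m\right) = - 3 \left(-12 + m\right) \left(4 + m\right)$)
$- \frac{37431}{\left(-90 + 11\right) 15} + \frac{\left(-29765\right) \frac{1}{u}}{Y{\left(-34 \right)}} = - \frac{37431}{\left(-90 + 11\right) 15} + \frac{\left(-29765\right) \frac{1}{15474}}{144 - 3 \left(-34\right)^{2} + 24 \left(-34\right)} = - \frac{37431}{\left(-79\right) 15} + \frac{\left(-29765\right) \frac{1}{15474}}{144 - 3468 - 816} = - \frac{37431}{-1185} - \frac{29765}{15474 \left(144 - 3468 - 816\right)} = \left(-37431\right) \left(- \frac{1}{1185}\right) - \frac{29765}{15474 \left(-4140\right)} = \frac{12477}{395} - - \frac{5953}{12812472} = \frac{12477}{395} + \frac{5953}{12812472} = \frac{159863564579}{5060926440}$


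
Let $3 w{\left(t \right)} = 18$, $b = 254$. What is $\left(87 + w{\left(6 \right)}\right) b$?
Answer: $23622$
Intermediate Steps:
$w{\left(t \right)} = 6$ ($w{\left(t \right)} = \frac{1}{3} \cdot 18 = 6$)
$\left(87 + w{\left(6 \right)}\right) b = \left(87 + 6\right) 254 = 93 \cdot 254 = 23622$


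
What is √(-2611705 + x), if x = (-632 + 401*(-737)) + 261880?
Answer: I*√2645994 ≈ 1626.7*I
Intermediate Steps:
x = -34289 (x = (-632 - 295537) + 261880 = -296169 + 261880 = -34289)
√(-2611705 + x) = √(-2611705 - 34289) = √(-2645994) = I*√2645994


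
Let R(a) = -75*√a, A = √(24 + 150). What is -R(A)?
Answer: 75*174^(¼) ≈ 272.39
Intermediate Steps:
A = √174 ≈ 13.191
-R(A) = -(-75)*√(√174) = -(-75)*174^(¼) = 75*174^(¼)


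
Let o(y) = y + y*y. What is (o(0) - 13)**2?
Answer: 169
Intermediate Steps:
o(y) = y + y**2
(o(0) - 13)**2 = (0*(1 + 0) - 13)**2 = (0*1 - 13)**2 = (0 - 13)**2 = (-13)**2 = 169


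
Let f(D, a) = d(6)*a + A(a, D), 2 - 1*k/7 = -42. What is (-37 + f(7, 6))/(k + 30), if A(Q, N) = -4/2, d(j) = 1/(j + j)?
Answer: -77/676 ≈ -0.11391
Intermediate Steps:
k = 308 (k = 14 - 7*(-42) = 14 + 294 = 308)
d(j) = 1/(2*j)
A(Q, N) = -2 (A(Q, N) = -4*1/2 = -2)
f(D, a) = -2 + a/12 (f(D, a) = ((1/2)/6)*a - 2 = ((1/2)*(1/6))*a - 2 = a/12 - 2 = -2 + a/12)
(-37 + f(7, 6))/(k + 30) = (-37 + (-2 + (1/12)*6))/(308 + 30) = (-37 + (-2 + 1/2))/338 = (-37 - 3/2)*(1/338) = -77/2*1/338 = -77/676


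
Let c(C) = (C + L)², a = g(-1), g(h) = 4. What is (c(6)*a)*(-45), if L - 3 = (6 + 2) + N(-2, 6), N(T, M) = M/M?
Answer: -58320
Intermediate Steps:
a = 4
N(T, M) = 1
L = 12 (L = 3 + ((6 + 2) + 1) = 3 + (8 + 1) = 3 + 9 = 12)
c(C) = (12 + C)² (c(C) = (C + 12)² = (12 + C)²)
(c(6)*a)*(-45) = ((12 + 6)²*4)*(-45) = (18²*4)*(-45) = (324*4)*(-45) = 1296*(-45) = -58320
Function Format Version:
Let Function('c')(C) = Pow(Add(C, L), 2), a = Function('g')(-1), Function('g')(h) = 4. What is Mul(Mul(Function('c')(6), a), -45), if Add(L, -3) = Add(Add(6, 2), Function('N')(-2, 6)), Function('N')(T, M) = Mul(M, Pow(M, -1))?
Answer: -58320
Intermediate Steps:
a = 4
Function('N')(T, M) = 1
L = 12 (L = Add(3, Add(Add(6, 2), 1)) = Add(3, Add(8, 1)) = Add(3, 9) = 12)
Function('c')(C) = Pow(Add(12, C), 2) (Function('c')(C) = Pow(Add(C, 12), 2) = Pow(Add(12, C), 2))
Mul(Mul(Function('c')(6), a), -45) = Mul(Mul(Pow(Add(12, 6), 2), 4), -45) = Mul(Mul(Pow(18, 2), 4), -45) = Mul(Mul(324, 4), -45) = Mul(1296, -45) = -58320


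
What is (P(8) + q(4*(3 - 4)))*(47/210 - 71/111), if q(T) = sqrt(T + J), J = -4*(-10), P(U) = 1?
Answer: -1077/370 ≈ -2.9108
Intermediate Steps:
J = 40
q(T) = sqrt(40 + T) (q(T) = sqrt(T + 40) = sqrt(40 + T))
(P(8) + q(4*(3 - 4)))*(47/210 - 71/111) = (1 + sqrt(40 + 4*(3 - 4)))*(47/210 - 71/111) = (1 + sqrt(40 + 4*(-1)))*(47*(1/210) - 71*1/111) = (1 + sqrt(40 - 4))*(47/210 - 71/111) = (1 + sqrt(36))*(-1077/2590) = (1 + 6)*(-1077/2590) = 7*(-1077/2590) = -1077/370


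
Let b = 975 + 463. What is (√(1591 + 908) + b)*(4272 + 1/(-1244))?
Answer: 3821029873/622 + 37200569*√51/1244 ≈ 6.3567e+6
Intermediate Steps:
b = 1438
(√(1591 + 908) + b)*(4272 + 1/(-1244)) = (√(1591 + 908) + 1438)*(4272 + 1/(-1244)) = (√2499 + 1438)*(4272 - 1/1244) = (7*√51 + 1438)*(5314367/1244) = (1438 + 7*√51)*(5314367/1244) = 3821029873/622 + 37200569*√51/1244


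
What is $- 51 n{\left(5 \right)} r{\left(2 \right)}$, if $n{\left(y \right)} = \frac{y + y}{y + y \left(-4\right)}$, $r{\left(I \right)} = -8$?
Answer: $-272$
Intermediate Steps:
$n{\left(y \right)} = - \frac{2}{3}$ ($n{\left(y \right)} = \frac{2 y}{y - 4 y} = \frac{2 y}{\left(-3\right) y} = 2 y \left(- \frac{1}{3 y}\right) = - \frac{2}{3}$)
$- 51 n{\left(5 \right)} r{\left(2 \right)} = \left(-51\right) \left(- \frac{2}{3}\right) \left(-8\right) = 34 \left(-8\right) = -272$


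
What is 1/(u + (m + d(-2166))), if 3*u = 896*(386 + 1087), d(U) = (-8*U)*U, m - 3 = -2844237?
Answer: -1/39936746 ≈ -2.5040e-8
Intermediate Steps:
m = -2844234 (m = 3 - 2844237 = -2844234)
d(U) = -8*U²
u = 439936 (u = (896*(386 + 1087))/3 = (896*1473)/3 = (⅓)*1319808 = 439936)
1/(u + (m + d(-2166))) = 1/(439936 + (-2844234 - 8*(-2166)²)) = 1/(439936 + (-2844234 - 8*4691556)) = 1/(439936 + (-2844234 - 37532448)) = 1/(439936 - 40376682) = 1/(-39936746) = -1/39936746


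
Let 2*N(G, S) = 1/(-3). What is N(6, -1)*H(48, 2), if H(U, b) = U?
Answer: -8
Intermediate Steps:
N(G, S) = -⅙ (N(G, S) = (½)/(-3) = (½)*(-⅓) = -⅙)
N(6, -1)*H(48, 2) = -⅙*48 = -8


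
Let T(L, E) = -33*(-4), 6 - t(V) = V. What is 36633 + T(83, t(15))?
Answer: 36765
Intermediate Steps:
t(V) = 6 - V
T(L, E) = 132
36633 + T(83, t(15)) = 36633 + 132 = 36765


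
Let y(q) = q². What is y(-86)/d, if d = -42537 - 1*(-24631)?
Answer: -3698/8953 ≈ -0.41305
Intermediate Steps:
d = -17906 (d = -42537 + 24631 = -17906)
y(-86)/d = (-86)²/(-17906) = 7396*(-1/17906) = -3698/8953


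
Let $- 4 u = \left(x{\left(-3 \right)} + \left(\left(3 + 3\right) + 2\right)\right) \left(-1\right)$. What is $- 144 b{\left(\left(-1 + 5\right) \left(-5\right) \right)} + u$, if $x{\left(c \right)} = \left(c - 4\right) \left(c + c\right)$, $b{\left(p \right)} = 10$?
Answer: $- \frac{2855}{2} \approx -1427.5$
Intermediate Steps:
$x{\left(c \right)} = 2 c \left(-4 + c\right)$ ($x{\left(c \right)} = \left(-4 + c\right) 2 c = 2 c \left(-4 + c\right)$)
$u = \frac{25}{2}$ ($u = - \frac{\left(2 \left(-3\right) \left(-4 - 3\right) + \left(\left(3 + 3\right) + 2\right)\right) \left(-1\right)}{4} = - \frac{\left(2 \left(-3\right) \left(-7\right) + \left(6 + 2\right)\right) \left(-1\right)}{4} = - \frac{\left(42 + 8\right) \left(-1\right)}{4} = - \frac{50 \left(-1\right)}{4} = \left(- \frac{1}{4}\right) \left(-50\right) = \frac{25}{2} \approx 12.5$)
$- 144 b{\left(\left(-1 + 5\right) \left(-5\right) \right)} + u = \left(-144\right) 10 + \frac{25}{2} = -1440 + \frac{25}{2} = - \frac{2855}{2}$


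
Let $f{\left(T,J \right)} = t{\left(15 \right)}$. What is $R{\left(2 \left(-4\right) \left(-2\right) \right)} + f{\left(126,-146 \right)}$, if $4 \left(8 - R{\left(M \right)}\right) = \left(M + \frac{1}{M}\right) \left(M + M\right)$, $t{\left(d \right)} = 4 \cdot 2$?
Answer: $- \frac{225}{2} \approx -112.5$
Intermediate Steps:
$t{\left(d \right)} = 8$
$f{\left(T,J \right)} = 8$
$R{\left(M \right)} = 8 - \frac{M \left(M + \frac{1}{M}\right)}{2}$ ($R{\left(M \right)} = 8 - \frac{\left(M + \frac{1}{M}\right) \left(M + M\right)}{4} = 8 - \frac{\left(M + \frac{1}{M}\right) 2 M}{4} = 8 - \frac{2 M \left(M + \frac{1}{M}\right)}{4} = 8 - \frac{M \left(M + \frac{1}{M}\right)}{2}$)
$R{\left(2 \left(-4\right) \left(-2\right) \right)} + f{\left(126,-146 \right)} = \left(\frac{15}{2} - \frac{\left(2 \left(-4\right) \left(-2\right)\right)^{2}}{2}\right) + 8 = \left(\frac{15}{2} - \frac{\left(\left(-8\right) \left(-2\right)\right)^{2}}{2}\right) + 8 = \left(\frac{15}{2} - \frac{16^{2}}{2}\right) + 8 = \left(\frac{15}{2} - 128\right) + 8 = - \frac{241}{2} + 8 = - \frac{225}{2}$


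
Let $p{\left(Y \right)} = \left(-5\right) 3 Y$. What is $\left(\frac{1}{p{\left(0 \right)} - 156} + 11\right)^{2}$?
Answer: $\frac{2941225}{24336} \approx 120.86$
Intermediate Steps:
$p{\left(Y \right)} = - 15 Y$
$\left(\frac{1}{p{\left(0 \right)} - 156} + 11\right)^{2} = \left(\frac{1}{\left(-15\right) 0 - 156} + 11\right)^{2} = \left(\frac{1}{0 - 156} + 11\right)^{2} = \left(\frac{1}{-156} + 11\right)^{2} = \left(- \frac{1}{156} + 11\right)^{2} = \left(\frac{1715}{156}\right)^{2} = \frac{2941225}{24336}$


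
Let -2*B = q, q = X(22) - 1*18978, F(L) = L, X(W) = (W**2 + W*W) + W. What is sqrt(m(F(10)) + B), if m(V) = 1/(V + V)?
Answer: sqrt(899405)/10 ≈ 94.837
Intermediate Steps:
X(W) = W + 2*W**2 (X(W) = (W**2 + W**2) + W = 2*W**2 + W = W + 2*W**2)
m(V) = 1/(2*V)
q = -17988 (q = 22*(1 + 2*22) - 1*18978 = 22*(1 + 44) - 18978 = 22*45 - 18978 = 990 - 18978 = -17988)
B = 8994 (B = -1/2*(-17988) = 8994)
sqrt(m(F(10)) + B) = sqrt((1/2)/10 + 8994) = sqrt((1/2)*(1/10) + 8994) = sqrt(1/20 + 8994) = sqrt(179881/20) = sqrt(899405)/10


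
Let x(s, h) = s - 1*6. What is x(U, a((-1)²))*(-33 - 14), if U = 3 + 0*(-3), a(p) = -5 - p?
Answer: 141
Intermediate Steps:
U = 3 (U = 3 + 0 = 3)
x(s, h) = -6 + s (x(s, h) = s - 6 = -6 + s)
x(U, a((-1)²))*(-33 - 14) = (-6 + 3)*(-33 - 14) = -3*(-47) = 141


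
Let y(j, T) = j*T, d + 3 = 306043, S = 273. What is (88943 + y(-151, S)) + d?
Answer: 353760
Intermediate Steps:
d = 306040 (d = -3 + 306043 = 306040)
y(j, T) = T*j
(88943 + y(-151, S)) + d = (88943 + 273*(-151)) + 306040 = (88943 - 41223) + 306040 = 47720 + 306040 = 353760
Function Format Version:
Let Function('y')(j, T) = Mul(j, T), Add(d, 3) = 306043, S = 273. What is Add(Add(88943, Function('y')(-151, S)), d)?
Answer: 353760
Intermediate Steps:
d = 306040 (d = Add(-3, 306043) = 306040)
Function('y')(j, T) = Mul(T, j)
Add(Add(88943, Function('y')(-151, S)), d) = Add(Add(88943, Mul(273, -151)), 306040) = Add(Add(88943, -41223), 306040) = Add(47720, 306040) = 353760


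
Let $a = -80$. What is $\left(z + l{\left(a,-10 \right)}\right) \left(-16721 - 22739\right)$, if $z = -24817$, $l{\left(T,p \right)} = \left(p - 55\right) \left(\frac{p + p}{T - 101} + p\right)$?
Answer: $\frac{172658295420}{181} \approx 9.5391 \cdot 10^{8}$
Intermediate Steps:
$l{\left(T,p \right)} = \left(-55 + p\right) \left(p + \frac{2 p}{-101 + T}\right)$ ($l{\left(T,p \right)} = \left(-55 + p\right) \left(\frac{2 p}{-101 + T} + p\right) = \left(-55 + p\right) \left(p + \frac{2 p}{-101 + T}\right)$)
$\left(z + l{\left(a,-10 \right)}\right) \left(-16721 - 22739\right) = \left(-24817 - \frac{10 \left(5445 - -990 - -4400 - -800\right)}{-101 - 80}\right) \left(-16721 - 22739\right) = \left(-24817 - \frac{10 \left(5445 + 990 + 4400 + 800\right)}{-181}\right) \left(-39460\right) = \left(-24817 - \left(- \frac{10}{181}\right) 11635\right) \left(-39460\right) = \left(-24817 + \frac{116350}{181}\right) \left(-39460\right) = \left(- \frac{4375527}{181}\right) \left(-39460\right) = \frac{172658295420}{181}$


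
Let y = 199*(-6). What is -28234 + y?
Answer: -29428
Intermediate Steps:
y = -1194
-28234 + y = -28234 - 1194 = -29428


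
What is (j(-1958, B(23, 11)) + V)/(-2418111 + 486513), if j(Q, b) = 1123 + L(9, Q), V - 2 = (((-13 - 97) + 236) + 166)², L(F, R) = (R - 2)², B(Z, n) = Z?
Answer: -3927989/1931598 ≈ -2.0335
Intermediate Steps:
L(F, R) = (-2 + R)²
V = 85266 (V = 2 + (((-13 - 97) + 236) + 166)² = 2 + ((-110 + 236) + 166)² = 2 + (126 + 166)² = 2 + 292² = 2 + 85264 = 85266)
j(Q, b) = 1123 + (-2 + Q)²
(j(-1958, B(23, 11)) + V)/(-2418111 + 486513) = ((1123 + (-2 - 1958)²) + 85266)/(-2418111 + 486513) = ((1123 + (-1960)²) + 85266)/(-1931598) = ((1123 + 3841600) + 85266)*(-1/1931598) = (3842723 + 85266)*(-1/1931598) = 3927989*(-1/1931598) = -3927989/1931598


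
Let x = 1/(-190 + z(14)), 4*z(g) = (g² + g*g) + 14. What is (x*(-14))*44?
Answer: 1232/177 ≈ 6.9604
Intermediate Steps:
z(g) = 7/2 + g²/2 (z(g) = ((g² + g*g) + 14)/4 = ((g² + g²) + 14)/4 = (2*g² + 14)/4 = (14 + 2*g²)/4 = 7/2 + g²/2)
x = -2/177 (x = 1/(-190 + (7/2 + (½)*14²)) = 1/(-190 + (7/2 + (½)*196)) = 1/(-190 + (7/2 + 98)) = 1/(-190 + 203/2) = 1/(-177/2) = -2/177 ≈ -0.011299)
(x*(-14))*44 = -2/177*(-14)*44 = (28/177)*44 = 1232/177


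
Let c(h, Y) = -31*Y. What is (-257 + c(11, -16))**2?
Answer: 57121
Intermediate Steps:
(-257 + c(11, -16))**2 = (-257 - 31*(-16))**2 = (-257 + 496)**2 = 239**2 = 57121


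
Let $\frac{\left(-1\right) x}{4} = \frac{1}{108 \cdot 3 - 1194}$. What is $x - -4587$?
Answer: $\frac{1995347}{435} \approx 4587.0$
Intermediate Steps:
$x = \frac{2}{435}$ ($x = - \frac{4}{108 \cdot 3 - 1194} = - \frac{4}{324 - 1194} = - \frac{4}{-870} = \left(-4\right) \left(- \frac{1}{870}\right) = \frac{2}{435} \approx 0.0045977$)
$x - -4587 = \frac{2}{435} - -4587 = \frac{2}{435} + 4587 = \frac{1995347}{435}$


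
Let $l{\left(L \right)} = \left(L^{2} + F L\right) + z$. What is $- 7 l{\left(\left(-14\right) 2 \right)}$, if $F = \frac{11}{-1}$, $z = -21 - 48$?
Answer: $-7161$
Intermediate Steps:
$z = -69$
$F = -11$ ($F = 11 \left(-1\right) = -11$)
$l{\left(L \right)} = -69 + L^{2} - 11 L$ ($l{\left(L \right)} = \left(L^{2} - 11 L\right) - 69 = -69 + L^{2} - 11 L$)
$- 7 l{\left(\left(-14\right) 2 \right)} = - 7 \left(-69 + \left(\left(-14\right) 2\right)^{2} - 11 \left(\left(-14\right) 2\right)\right) = - 7 \left(-69 + \left(-28\right)^{2} - -308\right) = - 7 \left(-69 + 784 + 308\right) = \left(-7\right) 1023 = -7161$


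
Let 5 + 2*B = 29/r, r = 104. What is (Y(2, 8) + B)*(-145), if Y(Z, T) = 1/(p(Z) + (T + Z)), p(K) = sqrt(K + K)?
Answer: 206045/624 ≈ 330.20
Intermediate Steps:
p(K) = sqrt(2)*sqrt(K) (p(K) = sqrt(2*K) = sqrt(2)*sqrt(K))
B = -491/208 (B = -5/2 + (29/104)/2 = -5/2 + (29*(1/104))/2 = -5/2 + (1/2)*(29/104) = -5/2 + 29/208 = -491/208 ≈ -2.3606)
Y(Z, T) = 1/(T + Z + sqrt(2)*sqrt(Z)) (Y(Z, T) = 1/(sqrt(2)*sqrt(Z) + (T + Z)) = 1/(T + Z + sqrt(2)*sqrt(Z)))
(Y(2, 8) + B)*(-145) = (1/(8 + 2 + sqrt(2)*sqrt(2)) - 491/208)*(-145) = (1/(8 + 2 + 2) - 491/208)*(-145) = (1/12 - 491/208)*(-145) = -1421/624*(-145) = 206045/624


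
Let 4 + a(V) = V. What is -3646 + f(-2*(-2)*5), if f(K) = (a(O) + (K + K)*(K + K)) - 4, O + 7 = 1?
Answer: -2060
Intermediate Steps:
O = -6 (O = -7 + 1 = -6)
a(V) = -4 + V
f(K) = -14 + 4*K² (f(K) = ((-4 - 6) + (K + K)*(K + K)) - 4 = (-10 + (2*K)*(2*K)) - 4 = (-10 + 4*K²) - 4 = -14 + 4*K²)
-3646 + f(-2*(-2)*5) = -3646 + (-14 + 4*(-2*(-2)*5)²) = -3646 + (-14 + 4*(4*5)²) = -3646 + (-14 + 4*20²) = -3646 + (-14 + 4*400) = -3646 + (-14 + 1600) = -3646 + 1586 = -2060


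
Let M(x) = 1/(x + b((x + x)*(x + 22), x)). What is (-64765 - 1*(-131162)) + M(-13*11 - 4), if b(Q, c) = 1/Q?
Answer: 358693090103/5402249 ≈ 66397.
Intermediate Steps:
b(Q, c) = 1/Q
M(x) = 1/(x + 1/(2*x*(22 + x))) (M(x) = 1/(x + 1/((x + x)*(x + 22))) = 1/(x + 1/((2*x)*(22 + x))) = 1/(x + 1/(2*x*(22 + x))))
(-64765 - 1*(-131162)) + M(-13*11 - 4) = (-64765 - 1*(-131162)) + 2*(-13*11 - 4)*(22 + (-13*11 - 4))/(1 + 2*(-13*11 - 4)²*(22 + (-13*11 - 4))) = (-64765 + 131162) + 2*(-143 - 4)*(22 + (-143 - 4))/(1 + 2*(-143 - 4)²*(22 + (-143 - 4))) = 66397 + 2*(-147)*(22 - 147)/(1 + 2*(-147)²*(22 - 147)) = 66397 + 2*(-147)*(-125)/(1 + 2*21609*(-125)) = 66397 + 2*(-147)*(-125)/(1 - 5402250) = 66397 + 2*(-147)*(-125)/(-5402249) = 66397 + 2*(-147)*(-1/5402249)*(-125) = 66397 - 36750/5402249 = 358693090103/5402249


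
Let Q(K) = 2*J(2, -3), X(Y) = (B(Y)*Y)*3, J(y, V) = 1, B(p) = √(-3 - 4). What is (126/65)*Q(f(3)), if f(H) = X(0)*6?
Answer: 252/65 ≈ 3.8769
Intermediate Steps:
B(p) = I*√7 (B(p) = √(-7) = I*√7)
X(Y) = 3*I*Y*√7 (X(Y) = ((I*√7)*Y)*3 = (I*Y*√7)*3 = 3*I*Y*√7)
f(H) = 0 (f(H) = (3*I*0*√7)*6 = 0*6 = 0)
Q(K) = 2 (Q(K) = 2*1 = 2)
(126/65)*Q(f(3)) = (126/65)*2 = 252/65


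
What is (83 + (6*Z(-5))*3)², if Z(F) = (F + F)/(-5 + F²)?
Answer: 5476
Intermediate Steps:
Z(F) = 2*F/(-5 + F²) (Z(F) = (2*F)/(-5 + F²) = 2*F/(-5 + F²))
(83 + (6*Z(-5))*3)² = (83 + (6*(2*(-5)/(-5 + (-5)²)))*3)² = (83 + (6*(2*(-5)/(-5 + 25)))*3)² = (83 + (6*(2*(-5)/20))*3)² = (83 + (6*(2*(-5)*(1/20)))*3)² = (83 + (6*(-½))*3)² = (83 - 3*3)² = (83 - 9)² = 74² = 5476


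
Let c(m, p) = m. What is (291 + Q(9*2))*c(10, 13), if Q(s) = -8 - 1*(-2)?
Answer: 2850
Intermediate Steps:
Q(s) = -6 (Q(s) = -8 + 2 = -6)
(291 + Q(9*2))*c(10, 13) = (291 - 6)*10 = 285*10 = 2850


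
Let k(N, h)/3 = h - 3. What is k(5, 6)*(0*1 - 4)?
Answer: -36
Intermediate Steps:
k(N, h) = -9 + 3*h (k(N, h) = 3*(h - 3) = 3*(-3 + h) = -9 + 3*h)
k(5, 6)*(0*1 - 4) = (-9 + 3*6)*(0*1 - 4) = (-9 + 18)*(0 - 4) = 9*(-4) = -36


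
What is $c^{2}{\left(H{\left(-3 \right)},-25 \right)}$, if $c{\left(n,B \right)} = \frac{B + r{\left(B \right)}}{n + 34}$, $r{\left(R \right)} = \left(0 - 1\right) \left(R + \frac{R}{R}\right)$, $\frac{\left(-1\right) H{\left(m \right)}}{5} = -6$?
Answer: $\frac{1}{4096} \approx 0.00024414$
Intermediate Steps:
$H{\left(m \right)} = 30$ ($H{\left(m \right)} = \left(-5\right) \left(-6\right) = 30$)
$r{\left(R \right)} = -1 - R$ ($r{\left(R \right)} = - (R + 1) = - (1 + R) = -1 - R$)
$c{\left(n,B \right)} = - \frac{1}{34 + n}$ ($c{\left(n,B \right)} = \frac{B - \left(1 + B\right)}{n + 34} = - \frac{1}{34 + n}$)
$c^{2}{\left(H{\left(-3 \right)},-25 \right)} = \left(- \frac{1}{34 + 30}\right)^{2} = \left(- \frac{1}{64}\right)^{2} = \frac{1}{4096}$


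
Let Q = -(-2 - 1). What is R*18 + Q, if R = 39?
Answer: 705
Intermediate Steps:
Q = 3 (Q = -1*(-3) = 3)
R*18 + Q = 39*18 + 3 = 702 + 3 = 705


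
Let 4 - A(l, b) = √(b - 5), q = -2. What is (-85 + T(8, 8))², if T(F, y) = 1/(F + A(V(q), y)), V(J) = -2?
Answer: 47784244/6627 - 7982*√3/6627 ≈ 7208.5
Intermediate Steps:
A(l, b) = 4 - √(-5 + b) (A(l, b) = 4 - √(b - 5) = 4 - √(-5 + b))
T(F, y) = 1/(4 + F - √(-5 + y)) (T(F, y) = 1/(F + (4 - √(-5 + y))) = 1/(4 + F - √(-5 + y)))
(-85 + T(8, 8))² = (-85 + 1/(4 + 8 - √(-5 + 8)))² = (-85 + 1/(4 + 8 - √3))² = (-85 + 1/(12 - √3))²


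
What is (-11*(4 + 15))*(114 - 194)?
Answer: 16720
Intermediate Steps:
(-11*(4 + 15))*(114 - 194) = -11*19*(-80) = -209*(-80) = 16720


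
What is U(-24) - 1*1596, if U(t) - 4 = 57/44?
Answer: -69991/44 ≈ -1590.7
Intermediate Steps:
U(t) = 233/44 (U(t) = 4 + 57/44 = 233/44)
U(-24) - 1*1596 = 233/44 - 1*1596 = 233/44 - 1596 = -69991/44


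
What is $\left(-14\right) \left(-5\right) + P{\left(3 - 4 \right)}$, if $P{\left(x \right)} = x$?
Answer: $69$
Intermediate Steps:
$\left(-14\right) \left(-5\right) + P{\left(3 - 4 \right)} = \left(-14\right) \left(-5\right) + \left(3 - 4\right) = 70 + \left(3 - 4\right) = 70 - 1 = 69$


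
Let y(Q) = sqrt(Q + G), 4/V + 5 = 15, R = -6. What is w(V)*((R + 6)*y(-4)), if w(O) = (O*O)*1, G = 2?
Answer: 0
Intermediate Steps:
V = 2/5 (V = 4/(-5 + 15) = 4/10 = 4*(1/10) = 2/5 ≈ 0.40000)
w(O) = O**2 (w(O) = O**2*1 = O**2)
y(Q) = sqrt(2 + Q) (y(Q) = sqrt(Q + 2) = sqrt(2 + Q))
w(V)*((R + 6)*y(-4)) = (2/5)**2*((-6 + 6)*sqrt(2 - 4)) = 4*(0*sqrt(-2))/25 = 4*(0*(I*sqrt(2)))/25 = (4/25)*0 = 0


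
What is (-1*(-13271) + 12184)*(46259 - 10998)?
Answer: 897568755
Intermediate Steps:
(-1*(-13271) + 12184)*(46259 - 10998) = (13271 + 12184)*35261 = 25455*35261 = 897568755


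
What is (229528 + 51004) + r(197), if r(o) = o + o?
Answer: 280926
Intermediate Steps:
r(o) = 2*o
(229528 + 51004) + r(197) = (229528 + 51004) + 2*197 = 280532 + 394 = 280926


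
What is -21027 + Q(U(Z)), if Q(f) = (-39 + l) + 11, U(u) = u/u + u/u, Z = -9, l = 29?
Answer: -21026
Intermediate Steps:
U(u) = 2 (U(u) = 1 + 1 = 2)
Q(f) = 1 (Q(f) = (-39 + 29) + 11 = -10 + 11 = 1)
-21027 + Q(U(Z)) = -21027 + 1 = -21026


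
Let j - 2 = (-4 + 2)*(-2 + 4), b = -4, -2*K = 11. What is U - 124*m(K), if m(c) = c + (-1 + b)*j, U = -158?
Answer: -716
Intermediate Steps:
K = -11/2 (K = -½*11 = -11/2 ≈ -5.5000)
j = -2 (j = 2 + (-4 + 2)*(-2 + 4) = 2 - 2*2 = 2 - 4 = -2)
m(c) = 10 + c (m(c) = c + (-1 - 4)*(-2) = c - 5*(-2) = c + 10 = 10 + c)
U - 124*m(K) = -158 - 124*(10 - 11/2) = -158 - 124*9/2 = -158 - 558 = -716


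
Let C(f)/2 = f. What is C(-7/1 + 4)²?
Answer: 36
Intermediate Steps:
C(f) = 2*f
C(-7/1 + 4)² = (2*(-7/1 + 4))² = (2*(-7*1 + 4))² = (2*(-7 + 4))² = (2*(-3))² = (-6)² = 36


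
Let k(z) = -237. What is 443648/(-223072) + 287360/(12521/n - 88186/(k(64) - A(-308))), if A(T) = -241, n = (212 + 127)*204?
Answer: -159669912613672/10628232209243 ≈ -15.023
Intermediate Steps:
n = 69156 (n = 339*204 = 69156)
443648/(-223072) + 287360/(12521/n - 88186/(k(64) - A(-308))) = 443648/(-223072) + 287360/(12521/69156 - 88186/(-237 - 1*(-241))) = 443648*(-1/223072) + 287360/(12521*(1/69156) - 88186/(-237 + 241)) = -13864/6971 + 287360/(12521/69156 - 88186/4) = -13864/6971 + 287360/(12521/69156 - 88186*¼) = -13864/6971 + 287360/(12521/69156 - 44093/2) = -13864/6971 + 287360/(-1524635233/69156) = -13864/6971 + 287360*(-69156/1524635233) = -13864/6971 - 19872668160/1524635233 = -159669912613672/10628232209243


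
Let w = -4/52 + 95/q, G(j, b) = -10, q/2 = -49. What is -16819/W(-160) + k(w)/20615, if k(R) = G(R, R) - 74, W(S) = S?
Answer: 9906007/94240 ≈ 105.11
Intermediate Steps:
q = -98 (q = 2*(-49) = -98)
w = -1333/1274 (w = -4/52 + 95/(-98) = -4*1/52 + 95*(-1/98) = -1/13 - 95/98 = -1333/1274 ≈ -1.0463)
k(R) = -84 (k(R) = -10 - 74 = -84)
-16819/W(-160) + k(w)/20615 = -16819/(-160) - 84/20615 = -16819*(-1/160) - 84*1/20615 = 16819/160 - 12/2945 = 9906007/94240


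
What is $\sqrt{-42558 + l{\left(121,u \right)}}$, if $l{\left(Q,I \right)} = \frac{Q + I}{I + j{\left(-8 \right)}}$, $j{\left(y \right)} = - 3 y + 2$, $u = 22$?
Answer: $\frac{i \sqrt{6127923}}{12} \approx 206.29 i$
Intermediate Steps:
$j{\left(y \right)} = 2 - 3 y$
$l{\left(Q,I \right)} = \frac{I + Q}{26 + I}$ ($l{\left(Q,I \right)} = \frac{Q + I}{I + \left(2 - -24\right)} = \frac{I + Q}{I + \left(2 + 24\right)} = \frac{I + Q}{I + 26} = \frac{I + Q}{26 + I}$)
$\sqrt{-42558 + l{\left(121,u \right)}} = \sqrt{-42558 + \frac{22 + 121}{26 + 22}} = \sqrt{-42558 + \frac{1}{48} \cdot 143} = \sqrt{-42558 + \frac{143}{48}} = \sqrt{- \frac{2042641}{48}} = \frac{i \sqrt{6127923}}{12}$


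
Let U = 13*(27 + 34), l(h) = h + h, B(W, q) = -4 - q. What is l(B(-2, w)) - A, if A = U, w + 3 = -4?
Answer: -787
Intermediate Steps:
w = -7 (w = -3 - 4 = -7)
l(h) = 2*h
U = 793 (U = 13*61 = 793)
A = 793
l(B(-2, w)) - A = 2*(-4 - 1*(-7)) - 1*793 = 2*(-4 + 7) - 793 = 2*3 - 793 = 6 - 793 = -787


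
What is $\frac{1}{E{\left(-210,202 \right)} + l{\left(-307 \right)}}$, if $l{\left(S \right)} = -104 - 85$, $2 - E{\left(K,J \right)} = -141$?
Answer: $- \frac{1}{46} \approx -0.021739$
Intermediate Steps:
$E{\left(K,J \right)} = 143$ ($E{\left(K,J \right)} = 2 - -141 = 2 + 141 = 143$)
$l{\left(S \right)} = -189$
$\frac{1}{E{\left(-210,202 \right)} + l{\left(-307 \right)}} = \frac{1}{143 - 189} = \frac{1}{-46} = - \frac{1}{46}$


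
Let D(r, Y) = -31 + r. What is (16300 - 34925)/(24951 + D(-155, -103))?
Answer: -3725/4953 ≈ -0.75207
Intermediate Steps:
(16300 - 34925)/(24951 + D(-155, -103)) = (16300 - 34925)/(24951 + (-31 - 155)) = -18625/(24951 - 186) = -18625/24765 = -18625*1/24765 = -3725/4953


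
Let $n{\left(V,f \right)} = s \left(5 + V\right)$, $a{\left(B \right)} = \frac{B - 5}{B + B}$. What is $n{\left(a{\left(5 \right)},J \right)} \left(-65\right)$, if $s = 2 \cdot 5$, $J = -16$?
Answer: $-3250$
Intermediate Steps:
$s = 10$
$a{\left(B \right)} = \frac{-5 + B}{2 B}$
$n{\left(V,f \right)} = 50 + 10 V$ ($n{\left(V,f \right)} = 10 \left(5 + V\right) = 50 + 10 V$)
$n{\left(a{\left(5 \right)},J \right)} \left(-65\right) = \left(50 + 10 \frac{-5 + 5}{2 \cdot 5}\right) \left(-65\right) = \left(50 + 10 \cdot \frac{1}{2} \cdot \frac{1}{5} \cdot 0\right) \left(-65\right) = \left(50 + 10 \cdot 0\right) \left(-65\right) = \left(50 + 0\right) \left(-65\right) = 50 \left(-65\right) = -3250$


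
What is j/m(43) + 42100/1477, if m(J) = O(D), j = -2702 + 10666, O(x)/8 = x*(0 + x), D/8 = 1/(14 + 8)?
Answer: 357172747/47264 ≈ 7557.0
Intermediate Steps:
D = 4/11 (D = 8/(14 + 8) = 8/22 = 8*(1/22) = 4/11 ≈ 0.36364)
O(x) = 8*x**2 (O(x) = 8*(x*(0 + x)) = 8*(x*x) = 8*x**2)
j = 7964
m(J) = 128/121 (m(J) = 8*(4/11)**2 = 8*(16/121) = 128/121)
j/m(43) + 42100/1477 = 7964/(128/121) + 42100/1477 = 7964*(121/128) + 42100*(1/1477) = 240911/32 + 42100/1477 = 357172747/47264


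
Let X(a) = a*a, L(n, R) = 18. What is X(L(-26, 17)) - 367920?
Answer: -367596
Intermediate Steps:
X(a) = a²
X(L(-26, 17)) - 367920 = 18² - 367920 = 324 - 367920 = -367596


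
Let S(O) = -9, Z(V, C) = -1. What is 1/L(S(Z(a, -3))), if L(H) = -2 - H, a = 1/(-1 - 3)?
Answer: 1/7 ≈ 0.14286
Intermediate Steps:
a = -1/4 (a = 1/(-4) = -1/4 ≈ -0.25000)
1/L(S(Z(a, -3))) = 1/(-2 - 1*(-9)) = 1/(-2 + 9) = 1/7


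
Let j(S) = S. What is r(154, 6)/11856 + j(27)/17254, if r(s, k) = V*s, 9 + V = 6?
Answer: -637603/17046952 ≈ -0.037403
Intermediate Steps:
V = -3 (V = -9 + 6 = -3)
r(s, k) = -3*s
r(154, 6)/11856 + j(27)/17254 = -3*154/11856 + 27/17254 = -462*1/11856 + 27*(1/17254) = -77/1976 + 27/17254 = -637603/17046952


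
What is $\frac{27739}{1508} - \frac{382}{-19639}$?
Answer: $\frac{545342277}{29615612} \approx 18.414$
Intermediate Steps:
$\frac{27739}{1508} - \frac{382}{-19639} = 27739 \cdot \frac{1}{1508} - - \frac{382}{19639} = \frac{27739}{1508} + \frac{382}{19639} = \frac{545342277}{29615612}$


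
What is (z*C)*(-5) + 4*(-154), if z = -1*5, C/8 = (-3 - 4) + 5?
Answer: -1016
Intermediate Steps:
C = -16 (C = 8*((-3 - 4) + 5) = 8*(-7 + 5) = 8*(-2) = -16)
z = -5
(z*C)*(-5) + 4*(-154) = -5*(-16)*(-5) + 4*(-154) = 80*(-5) - 616 = -400 - 616 = -1016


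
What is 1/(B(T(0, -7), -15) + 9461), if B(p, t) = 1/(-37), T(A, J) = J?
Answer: 37/350056 ≈ 0.00010570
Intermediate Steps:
B(p, t) = -1/37
1/(B(T(0, -7), -15) + 9461) = 1/(-1/37 + 9461) = 1/(350056/37) = 37/350056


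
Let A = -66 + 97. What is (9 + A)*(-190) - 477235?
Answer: -484835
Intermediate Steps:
A = 31
(9 + A)*(-190) - 477235 = (9 + 31)*(-190) - 477235 = 40*(-190) - 477235 = -7600 - 477235 = -484835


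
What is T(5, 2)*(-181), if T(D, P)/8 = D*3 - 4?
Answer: -15928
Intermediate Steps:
T(D, P) = -32 + 24*D (T(D, P) = 8*(D*3 - 4) = 8*(3*D - 4) = 8*(-4 + 3*D) = -32 + 24*D)
T(5, 2)*(-181) = (-32 + 24*5)*(-181) = (-32 + 120)*(-181) = 88*(-181) = -15928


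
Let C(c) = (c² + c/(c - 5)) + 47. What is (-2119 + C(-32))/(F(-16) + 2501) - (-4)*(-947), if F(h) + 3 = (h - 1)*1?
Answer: -347765780/91797 ≈ -3788.4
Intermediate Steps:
F(h) = -4 + h (F(h) = -3 + (h - 1)*1 = -3 + (-1 + h)*1 = -3 + (-1 + h) = -4 + h)
C(c) = 47 + c² + c/(-5 + c) (C(c) = (c² + c/(-5 + c)) + 47 = 47 + c² + c/(-5 + c))
(-2119 + C(-32))/(F(-16) + 2501) - (-4)*(-947) = (-2119 + (-235 + (-32)³ - 5*(-32)² + 48*(-32))/(-5 - 32))/((-4 - 16) + 2501) - (-4)*(-947) = (-2119 + (-235 - 32768 - 5*1024 - 1536)/(-37))/(-20 + 2501) - 1*3788 = (-2119 - (-235 - 32768 - 5120 - 1536)/37)/2481 - 3788 = (-2119 - 1/37*(-39659))*(1/2481) - 3788 = (-2119 + 39659/37)*(1/2481) - 3788 = -38744/37*1/2481 - 3788 = -38744/91797 - 3788 = -347765780/91797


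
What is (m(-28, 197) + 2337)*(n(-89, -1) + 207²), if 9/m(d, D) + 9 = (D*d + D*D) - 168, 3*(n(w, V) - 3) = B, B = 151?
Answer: 195311865557/1948 ≈ 1.0026e+8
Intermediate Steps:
n(w, V) = 160/3 (n(w, V) = 3 + (⅓)*151 = 3 + 151/3 = 160/3)
m(d, D) = 9/(-177 + D² + D*d) (m(d, D) = 9/(-9 + ((D*d + D*D) - 168)) = 9/(-9 + ((D*d + D²) - 168)) = 9/(-9 + ((D² + D*d) - 168)) = 9/(-9 + (-168 + D² + D*d)) = 9/(-177 + D² + D*d))
(m(-28, 197) + 2337)*(n(-89, -1) + 207²) = (9/(-177 + 197² + 197*(-28)) + 2337)*(160/3 + 207²) = (9/(-177 + 38809 - 5516) + 2337)*(160/3 + 42849) = (9/33116 + 2337)*(128707/3) = (77392101/33116)*(128707/3) = 195311865557/1948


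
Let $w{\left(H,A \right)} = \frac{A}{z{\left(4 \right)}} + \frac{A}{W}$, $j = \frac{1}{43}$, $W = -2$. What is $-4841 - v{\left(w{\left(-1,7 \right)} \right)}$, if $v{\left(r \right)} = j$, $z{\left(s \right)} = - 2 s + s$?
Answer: $- \frac{208164}{43} \approx -4841.0$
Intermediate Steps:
$z{\left(s \right)} = - s$
$j = \frac{1}{43} \approx 0.023256$
$w{\left(H,A \right)} = - \frac{3 A}{4}$ ($w{\left(H,A \right)} = \frac{A}{\left(-1\right) 4} + \frac{A}{-2} = \frac{A}{-4} + A \left(- \frac{1}{2}\right) = A \left(- \frac{1}{4}\right) - \frac{A}{2} = - \frac{A}{4} - \frac{A}{2} = - \frac{3 A}{4}$)
$v{\left(r \right)} = \frac{1}{43}$
$-4841 - v{\left(w{\left(-1,7 \right)} \right)} = -4841 - \frac{1}{43} = - \frac{208164}{43}$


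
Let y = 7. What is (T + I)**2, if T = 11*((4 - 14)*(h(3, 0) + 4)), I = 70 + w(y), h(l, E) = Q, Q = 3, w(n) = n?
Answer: 480249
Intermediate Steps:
h(l, E) = 3
I = 77 (I = 70 + 7 = 77)
T = -770 (T = 11*((4 - 14)*(3 + 4)) = 11*(-10*7) = 11*(-70) = -770)
(T + I)**2 = (-770 + 77)**2 = (-693)**2 = 480249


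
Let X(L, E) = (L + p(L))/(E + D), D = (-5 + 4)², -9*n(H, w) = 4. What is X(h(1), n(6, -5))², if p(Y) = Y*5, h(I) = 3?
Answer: 26244/25 ≈ 1049.8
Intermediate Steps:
n(H, w) = -4/9 (n(H, w) = -⅑*4 = -4/9)
D = 1 (D = (-1)² = 1)
p(Y) = 5*Y
X(L, E) = 6*L/(1 + E) (X(L, E) = (L + 5*L)/(E + 1) = (6*L)/(1 + E) = 6*L/(1 + E))
X(h(1), n(6, -5))² = (6*3/(1 - 4/9))² = (6*3/(5/9))² = (6*3*(9/5))² = (162/5)² = 26244/25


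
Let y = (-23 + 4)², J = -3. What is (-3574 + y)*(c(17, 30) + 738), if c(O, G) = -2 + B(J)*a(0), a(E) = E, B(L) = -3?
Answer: -2364768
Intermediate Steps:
c(O, G) = -2 (c(O, G) = -2 - 3*0 = -2 + 0 = -2)
y = 361 (y = (-19)² = 361)
(-3574 + y)*(c(17, 30) + 738) = (-3574 + 361)*(-2 + 738) = -3213*736 = -2364768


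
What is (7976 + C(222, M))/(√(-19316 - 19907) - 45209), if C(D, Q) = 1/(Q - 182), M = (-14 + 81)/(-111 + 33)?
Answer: -2571524313245/14576022244876 - 56880805*I*√39223/14576022244876 ≈ -0.17642 - 0.00077285*I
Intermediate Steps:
M = -67/78 (M = 67/(-78) = 67*(-1/78) = -67/78 ≈ -0.85897)
C(D, Q) = 1/(-182 + Q)
(7976 + C(222, M))/(√(-19316 - 19907) - 45209) = (7976 + 1/(-182 - 67/78))/(√(-19316 - 19907) - 45209) = (7976 + 1/(-14263/78))/(√(-39223) - 45209) = (7976 - 78/14263)/(I*√39223 - 45209) = 113761610/(14263*(-45209 + I*√39223))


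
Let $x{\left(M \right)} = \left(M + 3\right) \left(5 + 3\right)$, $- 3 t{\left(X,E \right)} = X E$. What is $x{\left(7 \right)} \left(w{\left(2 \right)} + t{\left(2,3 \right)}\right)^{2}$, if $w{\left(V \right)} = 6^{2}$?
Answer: $92480$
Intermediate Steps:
$t{\left(X,E \right)} = - \frac{E X}{3}$ ($t{\left(X,E \right)} = - \frac{X E}{3} = - \frac{E X}{3}$)
$w{\left(V \right)} = 36$
$x{\left(M \right)} = 24 + 8 M$ ($x{\left(M \right)} = \left(3 + M\right) 8 = 24 + 8 M$)
$x{\left(7 \right)} \left(w{\left(2 \right)} + t{\left(2,3 \right)}\right)^{2} = \left(24 + 8 \cdot 7\right) \left(36 - 1 \cdot 2\right)^{2} = \left(24 + 56\right) \left(36 - 2\right)^{2} = 80 \cdot 34^{2} = 80 \cdot 1156 = 92480$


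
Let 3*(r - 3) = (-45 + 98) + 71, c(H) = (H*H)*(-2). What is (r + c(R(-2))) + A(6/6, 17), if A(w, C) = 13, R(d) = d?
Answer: 148/3 ≈ 49.333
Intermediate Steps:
c(H) = -2*H² (c(H) = H²*(-2) = -2*H²)
r = 133/3 (r = 3 + ((-45 + 98) + 71)/3 = 3 + (53 + 71)/3 = 3 + (⅓)*124 = 3 + 124/3 = 133/3 ≈ 44.333)
(r + c(R(-2))) + A(6/6, 17) = (133/3 - 2*(-2)²) + 13 = (133/3 - 2*4) + 13 = (133/3 - 8) + 13 = 109/3 + 13 = 148/3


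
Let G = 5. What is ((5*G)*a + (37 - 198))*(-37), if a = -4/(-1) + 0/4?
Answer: 2257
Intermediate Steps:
a = 4 (a = -4*(-1) + 0*(1/4) = 4 + 0 = 4)
((5*G)*a + (37 - 198))*(-37) = ((5*5)*4 + (37 - 198))*(-37) = (25*4 - 161)*(-37) = (100 - 161)*(-37) = -61*(-37) = 2257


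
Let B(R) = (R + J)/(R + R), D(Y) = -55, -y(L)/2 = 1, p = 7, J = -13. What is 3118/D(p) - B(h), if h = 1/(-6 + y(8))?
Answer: -12011/110 ≈ -109.19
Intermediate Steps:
y(L) = -2 (y(L) = -2*1 = -2)
h = -1/8 (h = 1/(-6 - 2) = 1/(-8) = -1/8 ≈ -0.12500)
B(R) = (-13 + R)/(2*R) (B(R) = (R - 13)/(R + R) = (-13 + R)/((2*R)) = (-13 + R)*(1/(2*R)) = (-13 + R)/(2*R))
3118/D(p) - B(h) = 3118/(-55) - (-13 - 1/8)/(2*(-1/8)) = 3118*(-1/55) - (-8)*(-105)/(2*8) = -3118/55 - 1*105/2 = -3118/55 - 105/2 = -12011/110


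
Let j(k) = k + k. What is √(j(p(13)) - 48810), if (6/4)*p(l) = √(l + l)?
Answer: √(-439290 + 12*√26)/3 ≈ 220.91*I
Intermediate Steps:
p(l) = 2*√2*√l/3 (p(l) = 2*√(l + l)/3 = 2*√(2*l)/3 = 2*(√2*√l)/3 = 2*√2*√l/3)
j(k) = 2*k
√(j(p(13)) - 48810) = √(2*(2*√2*√13/3) - 48810) = √(2*(2*√26/3) - 48810) = √(4*√26/3 - 48810) = √(-48810 + 4*√26/3)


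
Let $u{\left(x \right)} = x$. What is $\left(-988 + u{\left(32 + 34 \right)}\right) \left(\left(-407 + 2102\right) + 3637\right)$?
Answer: $-4916104$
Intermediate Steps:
$\left(-988 + u{\left(32 + 34 \right)}\right) \left(\left(-407 + 2102\right) + 3637\right) = \left(-988 + \left(32 + 34\right)\right) \left(\left(-407 + 2102\right) + 3637\right) = \left(-988 + 66\right) \left(1695 + 3637\right) = \left(-922\right) 5332 = -4916104$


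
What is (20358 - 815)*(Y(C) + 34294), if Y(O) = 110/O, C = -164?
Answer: 54955951779/82 ≈ 6.7019e+8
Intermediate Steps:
(20358 - 815)*(Y(C) + 34294) = (20358 - 815)*(110/(-164) + 34294) = 19543*(110*(-1/164) + 34294) = 19543*(-55/82 + 34294) = 19543*(2812053/82) = 54955951779/82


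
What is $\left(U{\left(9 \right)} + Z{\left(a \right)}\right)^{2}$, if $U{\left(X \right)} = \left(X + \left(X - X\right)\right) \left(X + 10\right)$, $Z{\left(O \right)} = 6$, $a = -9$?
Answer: $31329$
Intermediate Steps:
$U{\left(X \right)} = X \left(10 + X\right)$ ($U{\left(X \right)} = \left(X + 0\right) \left(10 + X\right) = X \left(10 + X\right)$)
$\left(U{\left(9 \right)} + Z{\left(a \right)}\right)^{2} = \left(9 \left(10 + 9\right) + 6\right)^{2} = \left(9 \cdot 19 + 6\right)^{2} = \left(171 + 6\right)^{2} = 177^{2} = 31329$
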